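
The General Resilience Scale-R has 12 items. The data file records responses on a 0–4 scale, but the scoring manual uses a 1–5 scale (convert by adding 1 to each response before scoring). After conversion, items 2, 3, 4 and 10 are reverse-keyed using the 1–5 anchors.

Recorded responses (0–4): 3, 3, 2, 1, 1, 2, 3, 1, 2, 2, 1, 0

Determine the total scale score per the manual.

Convert to 1–5: 4, 4, 3, 2, 2, 3, 4, 2, 3, 3, 2, 1
Reverse-coded (reversed = (1+5) − raw = 6 − raw):
  item 2: 6 − 4 = 2
  item 3: 6 − 3 = 3
  item 4: 6 − 2 = 4
  item 10: 6 − 3 = 3
Scored: 4, 2, 3, 4, 2, 3, 4, 2, 3, 3, 2, 1
Total = 33

33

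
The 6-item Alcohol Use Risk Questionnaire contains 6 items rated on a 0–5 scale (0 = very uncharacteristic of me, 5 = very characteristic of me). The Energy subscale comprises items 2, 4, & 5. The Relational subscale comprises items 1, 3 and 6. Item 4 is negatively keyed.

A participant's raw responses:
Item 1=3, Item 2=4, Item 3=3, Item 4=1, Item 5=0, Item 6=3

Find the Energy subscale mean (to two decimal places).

Energy items: 2, 4, 5.
Of these, item 4 is negatively keyed; on a 0–5 scale, reversed = 5 − raw.
  item 2: 4
  item 4: 5 − 1 = 4
  item 5: 0
Sum = 4 + 4 + 0 = 8
Mean = 8 / 3 = 2.67

2.67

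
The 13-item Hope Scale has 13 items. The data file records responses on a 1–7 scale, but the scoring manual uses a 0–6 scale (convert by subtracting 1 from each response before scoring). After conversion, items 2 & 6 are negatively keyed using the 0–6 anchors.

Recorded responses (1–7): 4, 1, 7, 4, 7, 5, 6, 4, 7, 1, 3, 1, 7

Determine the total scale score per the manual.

Convert to 0–6: 3, 0, 6, 3, 6, 4, 5, 3, 6, 0, 2, 0, 6
Reverse-coded (on a 0–6 scale, reversed = 6 − raw):
  item 2: 6 − 0 = 6
  item 6: 6 − 4 = 2
Scored: 3, 6, 6, 3, 6, 2, 5, 3, 6, 0, 2, 0, 6
Total = 48

48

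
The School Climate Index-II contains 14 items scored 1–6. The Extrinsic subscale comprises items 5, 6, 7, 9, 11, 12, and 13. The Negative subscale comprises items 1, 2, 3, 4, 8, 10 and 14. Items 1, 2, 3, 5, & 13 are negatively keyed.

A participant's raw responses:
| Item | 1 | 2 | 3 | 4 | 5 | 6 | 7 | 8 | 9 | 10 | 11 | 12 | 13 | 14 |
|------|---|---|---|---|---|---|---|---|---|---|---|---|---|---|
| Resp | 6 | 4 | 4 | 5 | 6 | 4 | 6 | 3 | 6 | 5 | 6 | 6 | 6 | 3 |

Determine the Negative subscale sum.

Negative items: 1, 2, 3, 4, 8, 10, 14.
Of these, items 1, 2, and 3 are negatively keyed; reversed = (1+6) − raw = 7 − raw.
  item 1: 7 − 6 = 1
  item 2: 7 − 4 = 3
  item 3: 7 − 4 = 3
  item 4: 5
  item 8: 3
  item 10: 5
  item 14: 3
Sum = 1 + 3 + 3 + 5 + 3 + 5 + 3 = 23

23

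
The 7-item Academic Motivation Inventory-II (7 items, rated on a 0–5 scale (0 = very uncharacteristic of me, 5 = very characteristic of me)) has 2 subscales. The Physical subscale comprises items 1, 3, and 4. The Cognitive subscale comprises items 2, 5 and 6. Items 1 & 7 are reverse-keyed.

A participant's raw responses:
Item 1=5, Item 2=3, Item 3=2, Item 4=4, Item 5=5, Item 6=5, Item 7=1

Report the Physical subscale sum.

Physical items: 1, 3, 4.
Of these, item 1 is reverse-keyed; reversed = (0+5) − raw = 5 − raw.
  item 1: 5 − 5 = 0
  item 3: 2
  item 4: 4
Sum = 0 + 2 + 4 = 6

6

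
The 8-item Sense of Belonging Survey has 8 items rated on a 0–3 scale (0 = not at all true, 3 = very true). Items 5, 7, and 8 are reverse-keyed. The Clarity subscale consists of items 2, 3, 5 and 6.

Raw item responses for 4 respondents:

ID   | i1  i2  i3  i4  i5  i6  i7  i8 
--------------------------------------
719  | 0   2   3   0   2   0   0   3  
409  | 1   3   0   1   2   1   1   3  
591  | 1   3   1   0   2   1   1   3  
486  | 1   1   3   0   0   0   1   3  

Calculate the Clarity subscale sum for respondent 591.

Respondent 591 raw: 1, 3, 1, 0, 2, 1, 1, 3.
Clarity items: 2, 3, 5, 6.
Reverse-coded (reverse-coded value = 3 − response):
  item 2: 3
  item 3: 1
  item 5: 3 − 2 = 1
  item 6: 1
Sum = 3 + 1 + 1 + 1 = 6

6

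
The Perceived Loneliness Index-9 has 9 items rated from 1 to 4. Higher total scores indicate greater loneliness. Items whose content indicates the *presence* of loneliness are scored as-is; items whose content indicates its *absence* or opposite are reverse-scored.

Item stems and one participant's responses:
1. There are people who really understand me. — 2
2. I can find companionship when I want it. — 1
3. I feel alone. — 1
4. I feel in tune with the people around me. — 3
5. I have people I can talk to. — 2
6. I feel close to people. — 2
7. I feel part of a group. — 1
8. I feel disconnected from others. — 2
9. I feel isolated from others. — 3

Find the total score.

25

Items 1, 2, 4, 5, 6, 7 describe the absence/opposite of loneliness → reverse-score.
reverse-coded value = 5 − response.
  item 1: 5 − 2 = 3
  item 2: 5 − 1 = 4
  item 3: 1
  item 4: 5 − 3 = 2
  item 5: 5 − 2 = 3
  item 6: 5 − 2 = 3
  item 7: 5 − 1 = 4
  item 8: 2
  item 9: 3
Total = 3 + 4 + 1 + 2 + 3 + 3 + 4 + 2 + 3 = 25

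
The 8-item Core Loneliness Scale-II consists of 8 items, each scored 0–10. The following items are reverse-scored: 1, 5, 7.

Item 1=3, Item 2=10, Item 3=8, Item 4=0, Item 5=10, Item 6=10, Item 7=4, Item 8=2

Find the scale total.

Reversing items 1, 5, and 7 with 10 − raw:
Total = (10−3) + 10 + 8 + 0 + (10−10) + 10 + (10−4) + 2
      = 7 + 10 + 8 + 0 + 0 + 10 + 6 + 2 = 43

43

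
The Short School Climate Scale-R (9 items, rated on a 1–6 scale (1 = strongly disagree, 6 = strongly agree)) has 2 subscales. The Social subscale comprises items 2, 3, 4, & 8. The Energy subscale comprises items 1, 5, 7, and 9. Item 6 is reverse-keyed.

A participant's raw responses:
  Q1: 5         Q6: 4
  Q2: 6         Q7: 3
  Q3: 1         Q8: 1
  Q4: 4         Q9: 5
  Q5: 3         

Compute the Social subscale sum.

12

Social items: 2, 3, 4, 8.
  item 2: 6
  item 3: 1
  item 4: 4
  item 8: 1
Sum = 6 + 1 + 4 + 1 = 12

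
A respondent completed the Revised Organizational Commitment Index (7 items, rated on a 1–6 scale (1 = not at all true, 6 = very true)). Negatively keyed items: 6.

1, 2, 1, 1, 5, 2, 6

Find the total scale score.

21

Reversing item 6 with 7 − raw:
Total = 1 + 2 + 1 + 1 + 5 + (7−2) + 6
      = 1 + 2 + 1 + 1 + 5 + 5 + 6 = 21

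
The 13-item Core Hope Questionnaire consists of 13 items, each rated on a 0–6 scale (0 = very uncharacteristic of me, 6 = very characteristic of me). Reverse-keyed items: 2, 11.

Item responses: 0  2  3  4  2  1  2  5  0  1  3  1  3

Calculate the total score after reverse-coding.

Reversing items 2 and 11 with 6 − raw:
Total = 0 + (6−2) + 3 + 4 + 2 + 1 + 2 + 5 + 0 + 1 + (6−3) + 1 + 3
      = 0 + 4 + 3 + 4 + 2 + 1 + 2 + 5 + 0 + 1 + 3 + 1 + 3 = 29

29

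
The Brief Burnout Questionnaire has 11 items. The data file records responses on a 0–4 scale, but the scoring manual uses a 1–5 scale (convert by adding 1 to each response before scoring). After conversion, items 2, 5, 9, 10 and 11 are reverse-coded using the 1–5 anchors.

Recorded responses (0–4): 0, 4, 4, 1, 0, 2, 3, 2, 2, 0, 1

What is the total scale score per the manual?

36

Convert to 1–5: 1, 5, 5, 2, 1, 3, 4, 3, 3, 1, 2
Reverse-coded (on a 1–5 scale, reversed = 6 − raw):
  item 2: 6 − 5 = 1
  item 5: 6 − 1 = 5
  item 9: 6 − 3 = 3
  item 10: 6 − 1 = 5
  item 11: 6 − 2 = 4
Scored: 1, 1, 5, 2, 5, 3, 4, 3, 3, 5, 4
Total = 36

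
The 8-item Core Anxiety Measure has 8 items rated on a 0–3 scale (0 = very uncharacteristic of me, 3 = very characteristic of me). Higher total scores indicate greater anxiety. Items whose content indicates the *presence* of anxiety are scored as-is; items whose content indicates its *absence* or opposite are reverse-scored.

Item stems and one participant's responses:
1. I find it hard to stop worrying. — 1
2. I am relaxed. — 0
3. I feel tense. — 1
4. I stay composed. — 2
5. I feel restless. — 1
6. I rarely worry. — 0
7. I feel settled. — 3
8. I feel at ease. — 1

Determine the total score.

Items 2, 4, 6, 7, 8 describe the absence/opposite of anxiety → reverse-score.
reversed = (0+3) − raw = 3 − raw.
  item 1: 1
  item 2: 3 − 0 = 3
  item 3: 1
  item 4: 3 − 2 = 1
  item 5: 1
  item 6: 3 − 0 = 3
  item 7: 3 − 3 = 0
  item 8: 3 − 1 = 2
Total = 1 + 3 + 1 + 1 + 1 + 3 + 0 + 2 = 12

12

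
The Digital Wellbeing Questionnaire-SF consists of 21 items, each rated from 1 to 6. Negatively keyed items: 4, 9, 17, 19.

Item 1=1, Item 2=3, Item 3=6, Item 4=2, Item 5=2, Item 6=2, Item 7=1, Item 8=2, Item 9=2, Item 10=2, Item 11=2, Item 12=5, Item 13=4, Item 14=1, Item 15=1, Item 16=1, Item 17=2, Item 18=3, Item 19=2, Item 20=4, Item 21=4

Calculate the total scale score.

64

Apply reverse scoring (on a 1–6 scale, reversed = 7 − raw):
  item 4: 7 − 2 = 5
  item 9: 7 − 2 = 5
  item 17: 7 − 2 = 5
  item 19: 7 − 2 = 5
Scored items: 1, 3, 6, 5, 2, 2, 1, 2, 5, 2, 2, 5, 4, 1, 1, 1, 5, 3, 5, 4, 4
Total = 1 + 3 + 6 + 5 + 2 + 2 + 1 + 2 + 5 + 2 + 2 + 5 + 4 + 1 + 1 + 1 + 5 + 3 + 5 + 4 + 4 = 64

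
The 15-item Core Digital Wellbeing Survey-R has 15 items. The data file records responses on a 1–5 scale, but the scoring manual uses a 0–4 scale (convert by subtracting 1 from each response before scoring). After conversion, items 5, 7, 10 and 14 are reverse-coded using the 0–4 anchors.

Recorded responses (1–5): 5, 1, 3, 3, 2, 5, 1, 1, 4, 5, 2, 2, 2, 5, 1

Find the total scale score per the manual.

Convert to 0–4: 4, 0, 2, 2, 1, 4, 0, 0, 3, 4, 1, 1, 1, 4, 0
Reverse-coded (reverse-coded value = 4 − response):
  item 5: 4 − 1 = 3
  item 7: 4 − 0 = 4
  item 10: 4 − 4 = 0
  item 14: 4 − 4 = 0
Scored: 4, 0, 2, 2, 3, 4, 4, 0, 3, 0, 1, 1, 1, 0, 0
Total = 25

25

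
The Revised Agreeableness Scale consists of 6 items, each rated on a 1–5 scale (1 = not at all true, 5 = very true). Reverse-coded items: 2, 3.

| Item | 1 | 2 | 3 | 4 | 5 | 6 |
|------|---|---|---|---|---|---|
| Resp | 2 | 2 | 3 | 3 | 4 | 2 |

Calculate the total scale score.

Raw sum = 16. Reverse-coded items: 2, 3; their raw sum = 5.
Each reversal replaces raw with 6 − raw, changing the total by 6 − 2·raw per item.
Total = 16 + 2·6 − 2·5 = 16 + 12 − 10 = 18

18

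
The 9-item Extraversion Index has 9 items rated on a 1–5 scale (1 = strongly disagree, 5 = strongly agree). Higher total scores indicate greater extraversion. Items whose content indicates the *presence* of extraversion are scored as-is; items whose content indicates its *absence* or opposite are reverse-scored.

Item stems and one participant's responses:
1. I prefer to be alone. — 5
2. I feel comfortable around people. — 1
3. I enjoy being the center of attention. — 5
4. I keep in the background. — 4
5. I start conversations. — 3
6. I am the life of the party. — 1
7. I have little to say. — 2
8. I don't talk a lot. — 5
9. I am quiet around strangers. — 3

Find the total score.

21

Items 1, 4, 7, 8, 9 describe the absence/opposite of extraversion → reverse-score.
reversed = (1+5) − raw = 6 − raw.
  item 1: 6 − 5 = 1
  item 2: 1
  item 3: 5
  item 4: 6 − 4 = 2
  item 5: 3
  item 6: 1
  item 7: 6 − 2 = 4
  item 8: 6 − 5 = 1
  item 9: 6 − 3 = 3
Total = 1 + 1 + 5 + 2 + 3 + 1 + 4 + 1 + 3 = 21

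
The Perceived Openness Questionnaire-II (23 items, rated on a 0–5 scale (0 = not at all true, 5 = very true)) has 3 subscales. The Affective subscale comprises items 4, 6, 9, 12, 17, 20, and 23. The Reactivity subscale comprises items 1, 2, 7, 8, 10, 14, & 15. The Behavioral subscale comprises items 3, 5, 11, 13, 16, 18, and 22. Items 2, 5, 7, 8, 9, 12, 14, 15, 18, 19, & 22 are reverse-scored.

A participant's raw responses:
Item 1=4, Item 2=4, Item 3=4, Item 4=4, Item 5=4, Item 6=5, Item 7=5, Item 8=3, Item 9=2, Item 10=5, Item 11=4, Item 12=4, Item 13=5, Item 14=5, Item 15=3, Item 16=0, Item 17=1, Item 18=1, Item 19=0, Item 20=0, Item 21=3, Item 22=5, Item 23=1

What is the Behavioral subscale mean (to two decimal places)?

2.57

Behavioral items: 3, 5, 11, 13, 16, 18, 22.
Of these, items 5, 18, and 22 are reverse-scored; reversed = (0+5) − raw = 5 − raw.
  item 3: 4
  item 5: 5 − 4 = 1
  item 11: 4
  item 13: 5
  item 16: 0
  item 18: 5 − 1 = 4
  item 22: 5 − 5 = 0
Sum = 4 + 1 + 4 + 5 + 0 + 4 + 0 = 18
Mean = 18 / 7 = 2.57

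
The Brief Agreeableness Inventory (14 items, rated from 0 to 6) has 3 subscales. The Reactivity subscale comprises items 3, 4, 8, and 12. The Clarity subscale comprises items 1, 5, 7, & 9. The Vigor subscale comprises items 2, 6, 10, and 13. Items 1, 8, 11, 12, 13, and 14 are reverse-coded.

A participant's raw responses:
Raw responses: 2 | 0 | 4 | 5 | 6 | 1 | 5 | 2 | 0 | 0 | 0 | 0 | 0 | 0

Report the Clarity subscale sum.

15

Clarity items: 1, 5, 7, 9.
Of these, item 1 is reverse-coded; on a 0–6 scale, reversed = 6 − raw.
  item 1: 6 − 2 = 4
  item 5: 6
  item 7: 5
  item 9: 0
Sum = 4 + 6 + 5 + 0 = 15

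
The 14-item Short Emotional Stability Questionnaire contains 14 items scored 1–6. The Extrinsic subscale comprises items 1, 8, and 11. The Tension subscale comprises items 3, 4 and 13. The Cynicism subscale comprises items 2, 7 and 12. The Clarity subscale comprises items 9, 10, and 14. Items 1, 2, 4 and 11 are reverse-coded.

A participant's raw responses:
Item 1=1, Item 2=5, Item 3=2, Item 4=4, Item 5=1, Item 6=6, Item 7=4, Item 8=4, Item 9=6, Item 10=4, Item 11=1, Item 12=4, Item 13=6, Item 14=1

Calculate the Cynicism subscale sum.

10

Cynicism items: 2, 7, 12.
Of these, item 2 is reverse-coded; reverse-coded value = 7 − response.
  item 2: 7 − 5 = 2
  item 7: 4
  item 12: 4
Sum = 2 + 4 + 4 = 10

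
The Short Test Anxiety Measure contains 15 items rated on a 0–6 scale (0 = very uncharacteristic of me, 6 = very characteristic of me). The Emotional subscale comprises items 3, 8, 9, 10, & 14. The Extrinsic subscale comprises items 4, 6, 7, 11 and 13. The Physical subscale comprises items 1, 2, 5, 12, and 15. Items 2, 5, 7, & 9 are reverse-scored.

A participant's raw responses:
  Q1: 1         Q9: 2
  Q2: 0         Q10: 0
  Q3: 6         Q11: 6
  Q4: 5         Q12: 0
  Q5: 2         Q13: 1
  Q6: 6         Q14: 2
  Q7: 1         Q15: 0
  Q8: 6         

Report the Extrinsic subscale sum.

Extrinsic items: 4, 6, 7, 11, 13.
Of these, item 7 is reverse-scored; reversed = (0+6) − raw = 6 − raw.
  item 4: 5
  item 6: 6
  item 7: 6 − 1 = 5
  item 11: 6
  item 13: 1
Sum = 5 + 6 + 5 + 6 + 1 = 23

23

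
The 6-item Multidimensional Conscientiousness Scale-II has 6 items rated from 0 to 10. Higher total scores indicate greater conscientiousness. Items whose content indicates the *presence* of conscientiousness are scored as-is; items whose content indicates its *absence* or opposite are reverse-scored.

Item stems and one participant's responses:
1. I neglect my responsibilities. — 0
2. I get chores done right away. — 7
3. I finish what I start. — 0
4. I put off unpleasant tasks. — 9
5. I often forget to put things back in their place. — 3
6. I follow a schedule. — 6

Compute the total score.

Items 1, 4, 5 describe the absence/opposite of conscientiousness → reverse-score.
reversed = (0+10) − raw = 10 − raw.
  item 1: 10 − 0 = 10
  item 2: 7
  item 3: 0
  item 4: 10 − 9 = 1
  item 5: 10 − 3 = 7
  item 6: 6
Total = 10 + 7 + 0 + 1 + 7 + 6 = 31

31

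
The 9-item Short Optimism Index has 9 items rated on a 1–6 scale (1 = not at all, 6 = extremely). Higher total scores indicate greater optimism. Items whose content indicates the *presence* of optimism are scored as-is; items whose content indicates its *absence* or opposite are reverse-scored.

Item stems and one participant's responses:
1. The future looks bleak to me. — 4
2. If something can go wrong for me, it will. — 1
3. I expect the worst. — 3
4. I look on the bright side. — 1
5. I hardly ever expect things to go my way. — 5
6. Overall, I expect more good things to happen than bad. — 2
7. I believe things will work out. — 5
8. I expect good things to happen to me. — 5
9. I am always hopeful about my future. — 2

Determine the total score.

30

Items 1, 2, 3, 5 describe the absence/opposite of optimism → reverse-score.
reversed = (1+6) − raw = 7 − raw.
  item 1: 7 − 4 = 3
  item 2: 7 − 1 = 6
  item 3: 7 − 3 = 4
  item 4: 1
  item 5: 7 − 5 = 2
  item 6: 2
  item 7: 5
  item 8: 5
  item 9: 2
Total = 3 + 6 + 4 + 1 + 2 + 2 + 5 + 5 + 2 = 30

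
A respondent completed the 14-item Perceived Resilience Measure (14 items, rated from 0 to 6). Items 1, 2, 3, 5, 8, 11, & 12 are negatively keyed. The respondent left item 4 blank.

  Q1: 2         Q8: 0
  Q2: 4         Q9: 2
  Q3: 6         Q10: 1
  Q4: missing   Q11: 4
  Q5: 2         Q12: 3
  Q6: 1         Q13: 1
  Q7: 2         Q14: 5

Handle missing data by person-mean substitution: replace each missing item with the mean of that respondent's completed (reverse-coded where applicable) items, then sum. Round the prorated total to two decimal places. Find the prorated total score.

Reverse-coded (on a 0–6 scale, reversed = 6 − raw):
  item 1: 6 − 2 = 4
  item 2: 6 − 4 = 2
  item 3: 6 − 6 = 0
  item 5: 6 − 2 = 4
  item 8: 6 − 0 = 6
  item 11: 6 − 4 = 2
  item 12: 6 − 3 = 3
Completed scored items (13 of 14): 4, 2, 0, 4, 1, 2, 6, 2, 1, 2, 3, 1, 5; sum = 33.
Person mean = 33 / 13 ≈ 2.5385
Prorated total = (33 / 13) × 14 = 35.54 (to 2 dp)

35.54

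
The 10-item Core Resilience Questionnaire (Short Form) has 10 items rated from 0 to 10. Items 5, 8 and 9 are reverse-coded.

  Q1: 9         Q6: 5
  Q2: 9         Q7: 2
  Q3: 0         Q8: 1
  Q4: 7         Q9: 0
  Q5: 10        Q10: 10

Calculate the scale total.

61

Reverse-coded items (on a 0–10 scale, reversed = 10 − raw):
  item 5: 10 − 10 = 0
  item 8: 10 − 1 = 9
  item 9: 10 − 0 = 10
Scored items: 9, 9, 0, 7, 0, 5, 2, 9, 10, 10
Total = 9 + 9 + 0 + 7 + 0 + 5 + 2 + 9 + 10 + 10 = 61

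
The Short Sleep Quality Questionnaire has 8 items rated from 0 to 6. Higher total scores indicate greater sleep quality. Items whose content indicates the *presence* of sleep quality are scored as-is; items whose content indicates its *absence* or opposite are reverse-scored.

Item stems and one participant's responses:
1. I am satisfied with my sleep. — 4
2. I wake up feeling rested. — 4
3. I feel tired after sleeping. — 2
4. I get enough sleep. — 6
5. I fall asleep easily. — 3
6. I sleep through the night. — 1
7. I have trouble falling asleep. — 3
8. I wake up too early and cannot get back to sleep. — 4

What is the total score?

Items 3, 7, 8 describe the absence/opposite of sleep quality → reverse-score.
reverse-coded value = 6 − response.
  item 1: 4
  item 2: 4
  item 3: 6 − 2 = 4
  item 4: 6
  item 5: 3
  item 6: 1
  item 7: 6 − 3 = 3
  item 8: 6 − 4 = 2
Total = 4 + 4 + 4 + 6 + 3 + 1 + 3 + 2 = 27

27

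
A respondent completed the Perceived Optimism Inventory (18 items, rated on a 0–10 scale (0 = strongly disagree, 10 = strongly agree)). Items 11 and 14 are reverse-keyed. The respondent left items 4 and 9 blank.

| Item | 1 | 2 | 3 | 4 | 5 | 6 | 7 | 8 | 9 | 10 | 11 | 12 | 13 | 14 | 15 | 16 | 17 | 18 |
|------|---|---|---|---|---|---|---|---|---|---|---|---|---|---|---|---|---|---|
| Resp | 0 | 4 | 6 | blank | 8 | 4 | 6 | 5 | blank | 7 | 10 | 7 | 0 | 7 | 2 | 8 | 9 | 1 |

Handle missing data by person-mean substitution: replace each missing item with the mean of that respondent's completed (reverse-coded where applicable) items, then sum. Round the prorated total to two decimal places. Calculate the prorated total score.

78.75

Reverse-coded (reverse-coded value = 10 − response):
  item 11: 10 − 10 = 0
  item 14: 10 − 7 = 3
Completed scored items (16 of 18): 0, 4, 6, 8, 4, 6, 5, 7, 0, 7, 0, 3, 2, 8, 9, 1; sum = 70.
Person mean = 70 / 16 ≈ 4.3750
Prorated total = (70 / 16) × 18 = 78.75 (to 2 dp)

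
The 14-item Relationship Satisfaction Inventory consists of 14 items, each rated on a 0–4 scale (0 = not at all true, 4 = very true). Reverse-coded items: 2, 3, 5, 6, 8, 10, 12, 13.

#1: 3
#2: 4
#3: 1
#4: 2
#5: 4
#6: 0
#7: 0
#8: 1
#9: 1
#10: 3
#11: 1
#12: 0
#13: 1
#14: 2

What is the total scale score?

27

Reversing items 2, 3, 5, 6, 8, 10, 12 and 13 with 4 − raw:
Total = 3 + (4−4) + (4−1) + 2 + (4−4) + (4−0) + 0 + (4−1) + 1 + (4−3) + 1 + (4−0) + (4−1) + 2
      = 3 + 0 + 3 + 2 + 0 + 4 + 0 + 3 + 1 + 1 + 1 + 4 + 3 + 2 = 27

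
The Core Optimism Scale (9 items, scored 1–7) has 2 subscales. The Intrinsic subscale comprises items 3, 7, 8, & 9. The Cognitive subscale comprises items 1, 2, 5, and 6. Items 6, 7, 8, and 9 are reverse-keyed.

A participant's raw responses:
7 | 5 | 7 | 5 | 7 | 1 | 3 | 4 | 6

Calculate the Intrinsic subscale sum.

Intrinsic items: 3, 7, 8, 9.
Of these, items 7, 8, and 9 are reverse-keyed; on a 1–7 scale, reversed = 8 − raw.
  item 3: 7
  item 7: 8 − 3 = 5
  item 8: 8 − 4 = 4
  item 9: 8 − 6 = 2
Sum = 7 + 5 + 4 + 2 = 18

18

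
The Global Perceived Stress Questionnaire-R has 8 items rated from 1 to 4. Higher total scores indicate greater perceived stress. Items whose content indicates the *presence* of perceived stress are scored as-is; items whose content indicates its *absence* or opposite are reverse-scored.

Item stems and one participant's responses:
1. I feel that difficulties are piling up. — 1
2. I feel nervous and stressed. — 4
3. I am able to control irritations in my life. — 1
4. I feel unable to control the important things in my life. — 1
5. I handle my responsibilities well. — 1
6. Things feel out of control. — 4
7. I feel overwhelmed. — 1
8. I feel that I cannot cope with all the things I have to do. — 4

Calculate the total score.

Items 3, 5 describe the absence/opposite of perceived stress → reverse-score.
reverse-coded value = 5 − response.
  item 1: 1
  item 2: 4
  item 3: 5 − 1 = 4
  item 4: 1
  item 5: 5 − 1 = 4
  item 6: 4
  item 7: 1
  item 8: 4
Total = 1 + 4 + 4 + 1 + 4 + 4 + 1 + 4 = 23

23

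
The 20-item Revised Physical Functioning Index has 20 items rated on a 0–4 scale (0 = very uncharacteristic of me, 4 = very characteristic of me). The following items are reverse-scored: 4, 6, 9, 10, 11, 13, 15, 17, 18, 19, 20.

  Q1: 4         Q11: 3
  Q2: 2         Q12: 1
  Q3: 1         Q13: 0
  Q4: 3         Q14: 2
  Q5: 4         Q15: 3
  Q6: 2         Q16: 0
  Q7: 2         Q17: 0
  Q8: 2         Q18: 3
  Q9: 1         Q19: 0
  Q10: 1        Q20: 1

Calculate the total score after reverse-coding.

Apply reverse scoring (on a 0–4 scale, reversed = 4 − raw):
  item 4: 4 − 3 = 1
  item 6: 4 − 2 = 2
  item 9: 4 − 1 = 3
  item 10: 4 − 1 = 3
  item 11: 4 − 3 = 1
  item 13: 4 − 0 = 4
  item 15: 4 − 3 = 1
  item 17: 4 − 0 = 4
  item 18: 4 − 3 = 1
  item 19: 4 − 0 = 4
  item 20: 4 − 1 = 3
Scored responses: 4, 2, 1, 1, 4, 2, 2, 2, 3, 3, 1, 1, 4, 2, 1, 0, 4, 1, 4, 3
Total = 4 + 2 + 1 + 1 + 4 + 2 + 2 + 2 + 3 + 3 + 1 + 1 + 4 + 2 + 1 + 0 + 4 + 1 + 4 + 3 = 45

45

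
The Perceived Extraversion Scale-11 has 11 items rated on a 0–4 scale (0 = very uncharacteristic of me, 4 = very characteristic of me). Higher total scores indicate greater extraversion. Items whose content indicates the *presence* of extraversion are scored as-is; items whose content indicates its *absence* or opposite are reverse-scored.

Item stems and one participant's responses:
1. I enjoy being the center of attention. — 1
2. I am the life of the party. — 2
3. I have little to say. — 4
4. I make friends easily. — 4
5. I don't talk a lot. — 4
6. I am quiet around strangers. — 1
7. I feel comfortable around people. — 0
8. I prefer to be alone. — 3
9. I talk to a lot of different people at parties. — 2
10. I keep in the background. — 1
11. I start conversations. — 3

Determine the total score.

Items 3, 5, 6, 8, 10 describe the absence/opposite of extraversion → reverse-score.
on a 0–4 scale, reversed = 4 − raw.
  item 1: 1
  item 2: 2
  item 3: 4 − 4 = 0
  item 4: 4
  item 5: 4 − 4 = 0
  item 6: 4 − 1 = 3
  item 7: 0
  item 8: 4 − 3 = 1
  item 9: 2
  item 10: 4 − 1 = 3
  item 11: 3
Total = 1 + 2 + 0 + 4 + 0 + 3 + 0 + 1 + 2 + 3 + 3 = 19

19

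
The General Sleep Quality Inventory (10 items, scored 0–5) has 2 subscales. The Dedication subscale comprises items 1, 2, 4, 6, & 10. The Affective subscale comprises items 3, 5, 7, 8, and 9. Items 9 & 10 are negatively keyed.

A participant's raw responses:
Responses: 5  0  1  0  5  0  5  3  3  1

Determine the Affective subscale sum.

16

Affective items: 3, 5, 7, 8, 9.
Of these, item 9 is negatively keyed; on a 0–5 scale, reversed = 5 − raw.
  item 3: 1
  item 5: 5
  item 7: 5
  item 8: 3
  item 9: 5 − 3 = 2
Sum = 1 + 5 + 5 + 3 + 2 = 16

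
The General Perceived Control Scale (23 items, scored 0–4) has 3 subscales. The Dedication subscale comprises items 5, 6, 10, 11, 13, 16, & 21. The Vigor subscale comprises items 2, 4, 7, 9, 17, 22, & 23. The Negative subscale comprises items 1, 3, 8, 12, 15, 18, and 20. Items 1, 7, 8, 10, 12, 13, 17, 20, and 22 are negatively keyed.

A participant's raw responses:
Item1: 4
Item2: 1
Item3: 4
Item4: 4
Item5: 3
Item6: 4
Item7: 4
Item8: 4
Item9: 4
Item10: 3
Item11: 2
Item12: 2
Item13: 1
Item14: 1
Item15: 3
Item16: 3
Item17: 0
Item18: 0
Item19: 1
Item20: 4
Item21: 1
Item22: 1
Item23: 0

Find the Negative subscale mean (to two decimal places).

Negative items: 1, 3, 8, 12, 15, 18, 20.
Of these, items 1, 8, 12 and 20 are negatively keyed; reversed = (0+4) − raw = 4 − raw.
  item 1: 4 − 4 = 0
  item 3: 4
  item 8: 4 − 4 = 0
  item 12: 4 − 2 = 2
  item 15: 3
  item 18: 0
  item 20: 4 − 4 = 0
Sum = 0 + 4 + 0 + 2 + 3 + 0 + 0 = 9
Mean = 9 / 7 = 1.29

1.29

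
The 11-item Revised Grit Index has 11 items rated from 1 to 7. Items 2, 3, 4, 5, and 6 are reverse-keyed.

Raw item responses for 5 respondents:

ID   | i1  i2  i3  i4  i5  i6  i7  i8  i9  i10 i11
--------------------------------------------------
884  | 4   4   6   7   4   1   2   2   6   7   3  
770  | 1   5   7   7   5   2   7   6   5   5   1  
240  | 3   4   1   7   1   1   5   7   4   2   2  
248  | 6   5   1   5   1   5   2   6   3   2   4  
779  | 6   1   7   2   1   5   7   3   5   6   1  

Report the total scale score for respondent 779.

Respondent 779 raw: 6, 1, 7, 2, 1, 5, 7, 3, 5, 6, 1.
Reverse-coded (reverse-coded value = 8 − response):
  item 1: 6
  item 2: 8 − 1 = 7
  item 3: 8 − 7 = 1
  item 4: 8 − 2 = 6
  item 5: 8 − 1 = 7
  item 6: 8 − 5 = 3
  item 7: 7
  item 8: 3
  item 9: 5
  item 10: 6
  item 11: 1
Sum = 6 + 7 + 1 + 6 + 7 + 3 + 7 + 3 + 5 + 6 + 1 = 52

52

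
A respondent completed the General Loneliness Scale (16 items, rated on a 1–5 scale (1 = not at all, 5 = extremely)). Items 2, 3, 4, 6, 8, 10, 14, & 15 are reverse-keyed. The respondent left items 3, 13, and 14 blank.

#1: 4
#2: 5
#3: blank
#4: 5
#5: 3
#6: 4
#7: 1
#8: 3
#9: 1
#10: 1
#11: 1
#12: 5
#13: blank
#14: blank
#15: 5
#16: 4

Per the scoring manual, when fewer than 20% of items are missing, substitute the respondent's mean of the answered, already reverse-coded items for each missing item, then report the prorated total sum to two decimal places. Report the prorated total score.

39.38

Reverse-coded (reversed = (1+5) − raw = 6 − raw):
  item 2: 6 − 5 = 1
  item 4: 6 − 5 = 1
  item 6: 6 − 4 = 2
  item 8: 6 − 3 = 3
  item 10: 6 − 1 = 5
  item 15: 6 − 5 = 1
Completed scored items (13 of 16): 4, 1, 1, 3, 2, 1, 3, 1, 5, 1, 5, 1, 4; sum = 32.
Person mean = 32 / 13 ≈ 2.4615
Prorated total = (32 / 13) × 16 = 39.38 (to 2 dp)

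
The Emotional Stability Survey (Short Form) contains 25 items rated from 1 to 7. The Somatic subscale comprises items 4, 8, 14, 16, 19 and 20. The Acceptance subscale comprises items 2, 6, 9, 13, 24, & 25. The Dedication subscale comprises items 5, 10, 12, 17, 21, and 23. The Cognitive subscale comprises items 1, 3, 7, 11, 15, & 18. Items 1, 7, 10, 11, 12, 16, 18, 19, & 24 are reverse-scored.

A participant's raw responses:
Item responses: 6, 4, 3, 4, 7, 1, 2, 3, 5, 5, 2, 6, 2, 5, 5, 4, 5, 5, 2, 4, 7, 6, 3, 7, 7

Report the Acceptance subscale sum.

Acceptance items: 2, 6, 9, 13, 24, 25.
Of these, item 24 is reverse-scored; reverse-coded value = 8 − response.
  item 2: 4
  item 6: 1
  item 9: 5
  item 13: 2
  item 24: 8 − 7 = 1
  item 25: 7
Sum = 4 + 1 + 5 + 2 + 1 + 7 = 20

20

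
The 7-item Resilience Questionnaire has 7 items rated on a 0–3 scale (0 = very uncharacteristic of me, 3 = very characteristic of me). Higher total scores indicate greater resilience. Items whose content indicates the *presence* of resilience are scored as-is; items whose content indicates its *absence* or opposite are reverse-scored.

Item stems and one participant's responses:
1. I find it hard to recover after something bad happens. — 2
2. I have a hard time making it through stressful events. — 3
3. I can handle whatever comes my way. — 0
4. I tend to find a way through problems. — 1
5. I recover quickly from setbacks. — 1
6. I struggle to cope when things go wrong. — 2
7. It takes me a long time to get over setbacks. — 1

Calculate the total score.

6

Items 1, 2, 6, 7 describe the absence/opposite of resilience → reverse-score.
reversed = (0+3) − raw = 3 − raw.
  item 1: 3 − 2 = 1
  item 2: 3 − 3 = 0
  item 3: 0
  item 4: 1
  item 5: 1
  item 6: 3 − 2 = 1
  item 7: 3 − 1 = 2
Total = 1 + 0 + 0 + 1 + 1 + 1 + 2 = 6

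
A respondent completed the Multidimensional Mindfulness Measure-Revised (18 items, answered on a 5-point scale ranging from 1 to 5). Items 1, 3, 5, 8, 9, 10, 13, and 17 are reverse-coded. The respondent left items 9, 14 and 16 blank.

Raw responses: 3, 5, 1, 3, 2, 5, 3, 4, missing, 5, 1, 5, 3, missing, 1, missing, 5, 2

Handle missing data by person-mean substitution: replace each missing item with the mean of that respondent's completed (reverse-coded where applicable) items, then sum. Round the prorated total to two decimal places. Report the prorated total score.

Reverse-coded (on a 1–5 scale, reversed = 6 − raw):
  item 1: 6 − 3 = 3
  item 3: 6 − 1 = 5
  item 5: 6 − 2 = 4
  item 8: 6 − 4 = 2
  item 10: 6 − 5 = 1
  item 13: 6 − 3 = 3
  item 17: 6 − 5 = 1
Completed scored items (15 of 18): 3, 5, 5, 3, 4, 5, 3, 2, 1, 1, 5, 3, 1, 1, 2; sum = 44.
Person mean = 44 / 15 ≈ 2.9333
Prorated total = (44 / 15) × 18 = 52.80 (to 2 dp)

52.80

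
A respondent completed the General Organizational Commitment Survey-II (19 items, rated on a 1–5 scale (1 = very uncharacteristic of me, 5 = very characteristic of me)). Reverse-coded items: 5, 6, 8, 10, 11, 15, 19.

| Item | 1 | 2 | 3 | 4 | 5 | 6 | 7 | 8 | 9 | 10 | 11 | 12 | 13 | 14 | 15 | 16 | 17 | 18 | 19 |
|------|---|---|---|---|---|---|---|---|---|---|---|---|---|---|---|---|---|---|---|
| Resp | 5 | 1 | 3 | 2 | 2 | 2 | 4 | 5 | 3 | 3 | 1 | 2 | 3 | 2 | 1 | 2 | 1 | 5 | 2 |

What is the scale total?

59

Raw sum = 49. Reverse-coded items: 5, 6, 8, 10, 11, 15, 19; their raw sum = 16.
Each reversal replaces raw with 6 − raw, changing the total by 6 − 2·raw per item.
Total = 49 + 7·6 − 2·16 = 49 + 42 − 32 = 59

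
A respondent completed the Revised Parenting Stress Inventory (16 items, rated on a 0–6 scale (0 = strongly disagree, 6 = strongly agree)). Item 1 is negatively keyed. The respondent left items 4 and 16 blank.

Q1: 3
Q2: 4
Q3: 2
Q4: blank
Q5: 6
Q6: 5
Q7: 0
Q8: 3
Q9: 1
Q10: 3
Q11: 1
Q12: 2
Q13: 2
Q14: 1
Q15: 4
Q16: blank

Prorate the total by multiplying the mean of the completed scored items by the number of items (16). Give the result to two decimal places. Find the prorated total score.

Reverse-coded (reversed = (0+6) − raw = 6 − raw):
  item 1: 6 − 3 = 3
Completed scored items (14 of 16): 3, 4, 2, 6, 5, 0, 3, 1, 3, 1, 2, 2, 1, 4; sum = 37.
Person mean = 37 / 14 ≈ 2.6429
Prorated total = (37 / 14) × 16 = 42.29 (to 2 dp)

42.29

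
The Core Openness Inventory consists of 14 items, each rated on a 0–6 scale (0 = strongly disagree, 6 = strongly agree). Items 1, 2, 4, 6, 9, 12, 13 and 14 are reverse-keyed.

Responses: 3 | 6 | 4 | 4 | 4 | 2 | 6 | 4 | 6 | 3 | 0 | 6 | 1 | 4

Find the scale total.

Reverse-coded items (reverse-coded value = 6 − response):
  item 1: 6 − 3 = 3
  item 2: 6 − 6 = 0
  item 4: 6 − 4 = 2
  item 6: 6 − 2 = 4
  item 9: 6 − 6 = 0
  item 12: 6 − 6 = 0
  item 13: 6 − 1 = 5
  item 14: 6 − 4 = 2
After reverse-coding: 3, 0, 4, 2, 4, 4, 6, 4, 0, 3, 0, 0, 5, 2
Total = 3 + 0 + 4 + 2 + 4 + 4 + 6 + 4 + 0 + 3 + 0 + 0 + 5 + 2 = 37

37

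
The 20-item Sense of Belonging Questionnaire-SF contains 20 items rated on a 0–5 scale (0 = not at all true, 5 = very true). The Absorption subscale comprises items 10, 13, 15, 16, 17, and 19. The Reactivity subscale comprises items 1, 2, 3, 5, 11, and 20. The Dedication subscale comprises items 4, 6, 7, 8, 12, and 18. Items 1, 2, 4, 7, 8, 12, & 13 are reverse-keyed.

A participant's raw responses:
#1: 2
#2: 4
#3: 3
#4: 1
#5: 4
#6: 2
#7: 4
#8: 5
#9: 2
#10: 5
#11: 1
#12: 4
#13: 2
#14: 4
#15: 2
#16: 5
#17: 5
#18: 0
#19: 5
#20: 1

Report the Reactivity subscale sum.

Reactivity items: 1, 2, 3, 5, 11, 20.
Of these, items 1 & 2 are reverse-keyed; reverse-coded value = 5 − response.
  item 1: 5 − 2 = 3
  item 2: 5 − 4 = 1
  item 3: 3
  item 5: 4
  item 11: 1
  item 20: 1
Sum = 3 + 1 + 3 + 4 + 1 + 1 = 13

13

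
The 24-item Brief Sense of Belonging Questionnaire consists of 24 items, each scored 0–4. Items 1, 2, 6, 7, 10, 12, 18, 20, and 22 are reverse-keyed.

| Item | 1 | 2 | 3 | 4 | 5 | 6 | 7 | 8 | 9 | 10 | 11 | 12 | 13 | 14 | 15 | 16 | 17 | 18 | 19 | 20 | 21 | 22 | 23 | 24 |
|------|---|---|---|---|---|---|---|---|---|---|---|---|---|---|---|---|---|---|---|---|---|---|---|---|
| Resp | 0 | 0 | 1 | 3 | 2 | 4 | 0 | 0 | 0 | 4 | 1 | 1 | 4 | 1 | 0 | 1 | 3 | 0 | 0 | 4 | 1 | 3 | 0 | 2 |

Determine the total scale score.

39

Reverse-coded items (reverse-coded value = 4 − response):
  item 1: 4 − 0 = 4
  item 2: 4 − 0 = 4
  item 6: 4 − 4 = 0
  item 7: 4 − 0 = 4
  item 10: 4 − 4 = 0
  item 12: 4 − 1 = 3
  item 18: 4 − 0 = 4
  item 20: 4 − 4 = 0
  item 22: 4 − 3 = 1
Scored items: 4, 4, 1, 3, 2, 0, 4, 0, 0, 0, 1, 3, 4, 1, 0, 1, 3, 4, 0, 0, 1, 1, 0, 2
Total = 4 + 4 + 1 + 3 + 2 + 0 + 4 + 0 + 0 + 0 + 1 + 3 + 4 + 1 + 0 + 1 + 3 + 4 + 0 + 0 + 1 + 1 + 0 + 2 = 39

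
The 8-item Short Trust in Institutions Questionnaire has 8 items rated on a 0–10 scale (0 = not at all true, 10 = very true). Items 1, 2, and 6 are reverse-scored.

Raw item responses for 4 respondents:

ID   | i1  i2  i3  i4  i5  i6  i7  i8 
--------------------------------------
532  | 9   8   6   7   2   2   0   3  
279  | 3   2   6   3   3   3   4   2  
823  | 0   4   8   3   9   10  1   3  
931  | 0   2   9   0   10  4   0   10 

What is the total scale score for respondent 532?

29

Respondent 532 raw: 9, 8, 6, 7, 2, 2, 0, 3.
Reverse-coded (on a 0–10 scale, reversed = 10 − raw):
  item 1: 10 − 9 = 1
  item 2: 10 − 8 = 2
  item 3: 6
  item 4: 7
  item 5: 2
  item 6: 10 − 2 = 8
  item 7: 0
  item 8: 3
Sum = 1 + 2 + 6 + 7 + 2 + 8 + 0 + 3 = 29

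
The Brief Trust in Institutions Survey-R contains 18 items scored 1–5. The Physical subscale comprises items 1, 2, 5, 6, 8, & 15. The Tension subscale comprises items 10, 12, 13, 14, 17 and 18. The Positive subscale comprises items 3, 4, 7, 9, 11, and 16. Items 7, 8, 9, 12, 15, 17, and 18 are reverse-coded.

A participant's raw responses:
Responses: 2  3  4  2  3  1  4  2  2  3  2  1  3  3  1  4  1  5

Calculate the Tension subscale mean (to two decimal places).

3.33

Tension items: 10, 12, 13, 14, 17, 18.
Of these, items 12, 17 and 18 are reverse-coded; on a 1–5 scale, reversed = 6 − raw.
  item 10: 3
  item 12: 6 − 1 = 5
  item 13: 3
  item 14: 3
  item 17: 6 − 1 = 5
  item 18: 6 − 5 = 1
Sum = 3 + 5 + 3 + 3 + 5 + 1 = 20
Mean = 20 / 6 = 3.33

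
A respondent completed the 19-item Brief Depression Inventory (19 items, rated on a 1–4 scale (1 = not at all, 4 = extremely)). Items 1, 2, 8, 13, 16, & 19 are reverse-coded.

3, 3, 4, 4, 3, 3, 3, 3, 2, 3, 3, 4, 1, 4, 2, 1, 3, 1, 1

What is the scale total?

57

Reverse-coded items (on a 1–4 scale, reversed = 5 − raw):
  item 1: 5 − 3 = 2
  item 2: 5 − 3 = 2
  item 8: 5 − 3 = 2
  item 13: 5 − 1 = 4
  item 16: 5 − 1 = 4
  item 19: 5 − 1 = 4
Scored responses: 2, 2, 4, 4, 3, 3, 3, 2, 2, 3, 3, 4, 4, 4, 2, 4, 3, 1, 4
Total = 2 + 2 + 4 + 4 + 3 + 3 + 3 + 2 + 2 + 3 + 3 + 4 + 4 + 4 + 2 + 4 + 3 + 1 + 4 = 57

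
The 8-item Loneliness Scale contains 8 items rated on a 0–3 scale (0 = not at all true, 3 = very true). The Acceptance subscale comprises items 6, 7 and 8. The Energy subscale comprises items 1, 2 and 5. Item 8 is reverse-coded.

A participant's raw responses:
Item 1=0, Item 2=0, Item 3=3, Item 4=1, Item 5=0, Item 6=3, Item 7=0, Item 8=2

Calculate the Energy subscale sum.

0

Energy items: 1, 2, 5.
  item 1: 0
  item 2: 0
  item 5: 0
Sum = 0 + 0 + 0 = 0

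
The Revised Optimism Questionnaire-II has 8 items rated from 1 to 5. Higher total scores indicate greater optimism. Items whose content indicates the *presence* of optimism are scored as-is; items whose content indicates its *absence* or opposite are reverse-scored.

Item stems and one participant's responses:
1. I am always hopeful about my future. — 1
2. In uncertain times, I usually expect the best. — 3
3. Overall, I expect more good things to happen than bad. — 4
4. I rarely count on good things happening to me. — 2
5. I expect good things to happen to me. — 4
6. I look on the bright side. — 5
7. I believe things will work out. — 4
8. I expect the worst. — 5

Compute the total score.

Items 4, 8 describe the absence/opposite of optimism → reverse-score.
on a 1–5 scale, reversed = 6 − raw.
  item 1: 1
  item 2: 3
  item 3: 4
  item 4: 6 − 2 = 4
  item 5: 4
  item 6: 5
  item 7: 4
  item 8: 6 − 5 = 1
Total = 1 + 3 + 4 + 4 + 4 + 5 + 4 + 1 = 26

26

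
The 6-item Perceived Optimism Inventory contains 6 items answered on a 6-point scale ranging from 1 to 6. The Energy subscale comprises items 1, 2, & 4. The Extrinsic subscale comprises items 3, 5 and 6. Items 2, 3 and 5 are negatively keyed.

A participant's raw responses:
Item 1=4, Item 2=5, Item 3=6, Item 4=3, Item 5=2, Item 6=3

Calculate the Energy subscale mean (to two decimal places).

3.00

Energy items: 1, 2, 4.
Of these, item 2 is negatively keyed; on a 1–6 scale, reversed = 7 − raw.
  item 1: 4
  item 2: 7 − 5 = 2
  item 4: 3
Sum = 4 + 2 + 3 = 9
Mean = 9 / 3 = 3.00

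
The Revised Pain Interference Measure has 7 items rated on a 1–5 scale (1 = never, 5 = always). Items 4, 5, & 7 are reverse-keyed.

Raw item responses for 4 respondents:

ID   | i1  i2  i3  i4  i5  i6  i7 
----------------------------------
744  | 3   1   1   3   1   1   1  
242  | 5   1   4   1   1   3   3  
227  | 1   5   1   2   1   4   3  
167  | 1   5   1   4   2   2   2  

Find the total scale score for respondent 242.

26

Respondent 242 raw: 5, 1, 4, 1, 1, 3, 3.
Reverse-coded (reversed = (1+5) − raw = 6 − raw):
  item 1: 5
  item 2: 1
  item 3: 4
  item 4: 6 − 1 = 5
  item 5: 6 − 1 = 5
  item 6: 3
  item 7: 6 − 3 = 3
Sum = 5 + 1 + 4 + 5 + 5 + 3 + 3 = 26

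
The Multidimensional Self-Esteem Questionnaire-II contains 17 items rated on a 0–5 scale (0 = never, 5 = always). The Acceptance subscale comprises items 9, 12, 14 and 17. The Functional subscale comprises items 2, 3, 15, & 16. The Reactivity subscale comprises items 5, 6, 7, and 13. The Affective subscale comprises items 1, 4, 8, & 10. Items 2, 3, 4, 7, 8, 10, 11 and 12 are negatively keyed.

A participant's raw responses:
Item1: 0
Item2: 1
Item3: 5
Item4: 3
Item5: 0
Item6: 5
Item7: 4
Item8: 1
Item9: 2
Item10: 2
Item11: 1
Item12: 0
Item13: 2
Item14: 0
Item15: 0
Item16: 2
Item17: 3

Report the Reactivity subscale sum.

Reactivity items: 5, 6, 7, 13.
Of these, item 7 is negatively keyed; reversed = (0+5) − raw = 5 − raw.
  item 5: 0
  item 6: 5
  item 7: 5 − 4 = 1
  item 13: 2
Sum = 0 + 5 + 1 + 2 = 8

8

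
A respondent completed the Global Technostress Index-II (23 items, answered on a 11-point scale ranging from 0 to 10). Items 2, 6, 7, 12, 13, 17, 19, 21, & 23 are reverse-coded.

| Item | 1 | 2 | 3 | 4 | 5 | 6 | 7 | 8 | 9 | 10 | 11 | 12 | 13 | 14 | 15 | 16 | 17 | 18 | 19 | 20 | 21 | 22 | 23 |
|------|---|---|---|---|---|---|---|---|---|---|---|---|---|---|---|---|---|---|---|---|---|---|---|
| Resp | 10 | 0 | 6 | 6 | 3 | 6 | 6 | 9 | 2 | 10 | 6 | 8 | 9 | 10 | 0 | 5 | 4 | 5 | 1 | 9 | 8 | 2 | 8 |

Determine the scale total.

123

Reversing items 2, 6, 7, 12, 13, 17, 19, 21, and 23 with 10 − raw:
Total = 10 + (10−0) + 6 + 6 + 3 + (10−6) + (10−6) + 9 + 2 + 10 + 6 + (10−8) + (10−9) + 10 + 0 + 5 + (10−4) + 5 + (10−1) + 9 + (10−8) + 2 + (10−8)
      = 10 + 10 + 6 + 6 + 3 + 4 + 4 + 9 + 2 + 10 + 6 + 2 + 1 + 10 + 0 + 5 + 6 + 5 + 9 + 9 + 2 + 2 + 2 = 123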